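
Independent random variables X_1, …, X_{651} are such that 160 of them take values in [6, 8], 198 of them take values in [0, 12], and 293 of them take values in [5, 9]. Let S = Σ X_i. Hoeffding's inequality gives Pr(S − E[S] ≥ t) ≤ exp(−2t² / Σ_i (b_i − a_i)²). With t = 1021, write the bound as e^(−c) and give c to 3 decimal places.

Σ(b_i − a_i)² = 160·2² + 198·12² + 293·4² = 33840.
c = 2t² / 33840 = 2·1021² / 33840 = 61.6100.

61.610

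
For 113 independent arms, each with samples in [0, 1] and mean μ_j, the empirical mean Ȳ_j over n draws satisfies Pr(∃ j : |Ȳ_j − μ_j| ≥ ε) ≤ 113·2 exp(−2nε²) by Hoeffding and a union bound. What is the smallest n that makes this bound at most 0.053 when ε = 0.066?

960

Need 2·113·exp(−2nε²) ≤ 0.053, i.e. exp(−2nε²) ≤ 0.053/226.
So 2nε² ≥ ln(226/0.053) = 8.357998.
Hence n ≥ 8.357998/(2·0.066²) = 959.366.
The smallest integer n is 960.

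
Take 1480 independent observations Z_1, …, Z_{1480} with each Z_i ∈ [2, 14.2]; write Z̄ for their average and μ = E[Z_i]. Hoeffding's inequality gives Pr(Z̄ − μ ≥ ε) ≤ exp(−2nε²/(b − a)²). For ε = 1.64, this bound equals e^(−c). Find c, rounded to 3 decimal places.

53.488

c = 2nε²/(b − a)² = 2·1480·1.64² / 12.2² = 53.4884.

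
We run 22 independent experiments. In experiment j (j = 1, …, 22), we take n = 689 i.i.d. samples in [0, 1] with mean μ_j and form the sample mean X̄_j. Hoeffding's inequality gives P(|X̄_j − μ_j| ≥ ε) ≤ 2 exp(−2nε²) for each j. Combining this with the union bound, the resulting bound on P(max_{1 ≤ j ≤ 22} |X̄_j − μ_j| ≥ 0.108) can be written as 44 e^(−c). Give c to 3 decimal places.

Union bound over the 22 events: P(max_{1 ≤ j ≤ 22} |X̄_j − μ_j| ≥ 0.108) ≤ 22·2·exp(−2nε²) = 44 exp(−2·689·0.108²).
So c = 2·689·0.108² = 16.0730.

16.073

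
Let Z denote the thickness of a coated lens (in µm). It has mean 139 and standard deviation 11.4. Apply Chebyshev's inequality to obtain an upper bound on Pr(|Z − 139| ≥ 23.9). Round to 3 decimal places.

Chebyshev: Pr(|Z − μ| ≥ t) ≤ Var(Z)/t².
Var(Z) = σ² = 11.4² = 129.96.
Bound = 129.96 / 571.21 = 0.2275.

0.228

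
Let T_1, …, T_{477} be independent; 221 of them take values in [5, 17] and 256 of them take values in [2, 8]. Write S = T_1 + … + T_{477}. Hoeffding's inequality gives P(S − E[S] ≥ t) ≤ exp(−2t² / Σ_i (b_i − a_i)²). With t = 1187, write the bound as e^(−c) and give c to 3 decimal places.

Σ(b_i − a_i)² = 221·12² + 256·6² = 41040.
c = 2t² / 41040 = 2·1187² / 41040 = 68.6632.

68.663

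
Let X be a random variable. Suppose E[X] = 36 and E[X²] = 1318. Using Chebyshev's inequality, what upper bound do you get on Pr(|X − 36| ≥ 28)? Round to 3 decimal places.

Var(X) = E[X²] − (E[X])² = 1318 − 1296 = 22.
Chebyshev's inequality: Pr(|X − μ| ≥ t) ≤ Var(X)/t² = 22/784 = 0.0281.

0.028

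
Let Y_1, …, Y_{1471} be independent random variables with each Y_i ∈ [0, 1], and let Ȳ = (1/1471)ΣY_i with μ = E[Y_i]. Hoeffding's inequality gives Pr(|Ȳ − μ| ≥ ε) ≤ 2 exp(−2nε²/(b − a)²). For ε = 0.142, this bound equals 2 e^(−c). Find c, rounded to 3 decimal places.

59.322

c = 2nε²/(b − a)² = 2·1471·0.142² / 1² = 59.3225.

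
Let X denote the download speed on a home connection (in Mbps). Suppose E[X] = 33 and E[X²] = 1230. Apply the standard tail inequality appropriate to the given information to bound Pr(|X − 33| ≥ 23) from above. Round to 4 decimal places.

0.2665

The first two moments determine the variance, so Chebyshev's inequality is the sharpest standard bound available.
Var(X) = E[X²] − (E[X])² = 1230 − 1089 = 141.
Chebyshev's inequality: Pr(|X − μ| ≥ t) ≤ Var(X)/t² = 141/529 = 0.2665.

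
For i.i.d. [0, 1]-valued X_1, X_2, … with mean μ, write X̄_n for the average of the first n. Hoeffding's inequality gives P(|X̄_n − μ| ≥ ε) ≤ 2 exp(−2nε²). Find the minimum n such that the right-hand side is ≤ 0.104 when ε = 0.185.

44

Require 2·exp(−2nε²) ≤ 0.104, i.e. 2nε² ≥ ln(2/0.104) = 2.956512.
So n ≥ 2.956512 / (2·0.185²) = 43.192.
The smallest integer n is 44.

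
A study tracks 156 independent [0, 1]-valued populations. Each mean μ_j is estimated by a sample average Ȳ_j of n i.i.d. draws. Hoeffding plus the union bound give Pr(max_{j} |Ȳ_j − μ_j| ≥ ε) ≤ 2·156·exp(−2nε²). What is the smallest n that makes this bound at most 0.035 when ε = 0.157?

Need 2·156·exp(−2nε²) ≤ 0.035, i.e. exp(−2nε²) ≤ 0.035/312.
So 2nε² ≥ ln(312/0.035) = 9.095410.
Hence n ≥ 9.095410/(2·0.157²) = 184.499.
The smallest integer n is 185.

185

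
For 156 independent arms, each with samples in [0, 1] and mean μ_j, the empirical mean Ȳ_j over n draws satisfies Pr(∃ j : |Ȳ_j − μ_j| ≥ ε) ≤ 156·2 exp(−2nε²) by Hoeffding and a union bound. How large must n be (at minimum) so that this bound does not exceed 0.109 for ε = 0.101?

Need 2·156·exp(−2nε²) ≤ 0.109, i.e. exp(−2nε²) ≤ 0.109/312.
So 2nε² ≥ ln(312/0.109) = 7.959411.
Hence n ≥ 7.959411/(2·0.101²) = 390.129.
The smallest integer n is 391.

391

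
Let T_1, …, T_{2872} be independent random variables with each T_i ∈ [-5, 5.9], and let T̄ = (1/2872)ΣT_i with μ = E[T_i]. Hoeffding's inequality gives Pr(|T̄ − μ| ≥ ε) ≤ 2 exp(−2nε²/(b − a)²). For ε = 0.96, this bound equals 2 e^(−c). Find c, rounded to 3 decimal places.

44.556

c = 2nε²/(b − a)² = 2·2872·0.96² / 10.9² = 44.5558.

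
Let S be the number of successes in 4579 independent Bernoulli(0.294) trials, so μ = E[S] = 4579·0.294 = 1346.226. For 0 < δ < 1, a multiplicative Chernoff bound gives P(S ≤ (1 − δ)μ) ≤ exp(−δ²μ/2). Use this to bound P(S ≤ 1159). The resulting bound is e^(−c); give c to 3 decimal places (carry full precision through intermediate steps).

13.019

Write 1159 = (1 − δ)μ, so δ = 1 − 1159/1346.226 = 0.1390747…
Then the exponent is δ²μ/2 = (μ − 1159)²/(2μ) = 13.019201.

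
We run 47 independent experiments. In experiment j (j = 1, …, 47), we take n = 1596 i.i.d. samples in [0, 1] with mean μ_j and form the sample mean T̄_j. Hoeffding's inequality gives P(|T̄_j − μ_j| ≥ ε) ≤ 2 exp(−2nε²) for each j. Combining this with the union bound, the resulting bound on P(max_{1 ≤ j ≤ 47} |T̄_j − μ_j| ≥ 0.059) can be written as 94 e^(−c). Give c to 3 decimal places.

Union bound over the 47 events: P(max_{1 ≤ j ≤ 47} |T̄_j − μ_j| ≥ 0.059) ≤ 47·2·exp(−2nε²) = 94 exp(−2·1596·0.059²).
So c = 2·1596·0.059² = 11.1114.

11.111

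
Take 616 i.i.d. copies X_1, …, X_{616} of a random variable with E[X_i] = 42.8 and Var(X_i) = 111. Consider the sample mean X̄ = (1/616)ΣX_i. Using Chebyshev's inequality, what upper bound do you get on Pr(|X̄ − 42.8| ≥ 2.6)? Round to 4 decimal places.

Var(X̄) = Var(X_i)/n = 111/616 = 0.18019.
Chebyshev: Pr(|X̄ − 42.8| ≥ 2.6) ≤ Var(X̄)/(2.6)² = 111/(616·2.6²) = 0.0267.

0.0267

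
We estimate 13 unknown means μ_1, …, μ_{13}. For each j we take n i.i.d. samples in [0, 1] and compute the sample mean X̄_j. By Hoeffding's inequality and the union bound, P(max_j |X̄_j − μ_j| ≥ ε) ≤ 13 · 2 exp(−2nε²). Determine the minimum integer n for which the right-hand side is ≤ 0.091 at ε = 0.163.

107

Need 2·13·exp(−2nε²) ≤ 0.091, i.e. exp(−2nε²) ≤ 0.091/26.
So 2nε² ≥ ln(26/0.091) = 5.654992.
Hence n ≥ 5.654992/(2·0.163²) = 106.421.
The smallest integer n is 107.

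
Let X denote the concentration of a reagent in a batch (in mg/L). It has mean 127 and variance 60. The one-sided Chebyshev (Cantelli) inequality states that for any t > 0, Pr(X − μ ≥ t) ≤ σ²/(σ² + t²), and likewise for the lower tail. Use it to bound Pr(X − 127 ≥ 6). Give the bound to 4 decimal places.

0.6250

Here σ² = 60 and t = 6, so σ² + t² = 96.
Cantelli's bound: 60/96 = 0.6250.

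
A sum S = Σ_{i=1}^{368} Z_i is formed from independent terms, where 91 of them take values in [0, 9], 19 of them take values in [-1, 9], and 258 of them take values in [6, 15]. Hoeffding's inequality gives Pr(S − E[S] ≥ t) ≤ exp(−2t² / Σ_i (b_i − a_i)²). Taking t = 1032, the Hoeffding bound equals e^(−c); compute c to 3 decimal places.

70.604

Σ(b_i − a_i)² = 91·9² + 19·10² + 258·9² = 30169.
c = 2t² / 30169 = 2·1032² / 30169 = 70.6039.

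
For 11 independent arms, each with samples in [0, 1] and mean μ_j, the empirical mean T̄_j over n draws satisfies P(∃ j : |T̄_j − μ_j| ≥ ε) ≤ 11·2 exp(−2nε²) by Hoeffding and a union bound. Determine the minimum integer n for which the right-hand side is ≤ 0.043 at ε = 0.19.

87

Need 2·11·exp(−2nε²) ≤ 0.043, i.e. exp(−2nε²) ≤ 0.043/22.
So 2nε² ≥ ln(22/0.043) = 6.237598.
Hence n ≥ 6.237598/(2·0.19²) = 86.393.
The smallest integer n is 87.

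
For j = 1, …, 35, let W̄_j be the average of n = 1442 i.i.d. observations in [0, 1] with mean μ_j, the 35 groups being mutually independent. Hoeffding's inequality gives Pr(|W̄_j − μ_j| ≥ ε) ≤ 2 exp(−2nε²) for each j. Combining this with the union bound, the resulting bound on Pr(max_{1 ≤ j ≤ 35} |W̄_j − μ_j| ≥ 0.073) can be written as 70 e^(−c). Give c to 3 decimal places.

Union bound over the 35 events: Pr(max_{1 ≤ j ≤ 35} |W̄_j − μ_j| ≥ 0.073) ≤ 35·2·exp(−2nε²) = 70 exp(−2·1442·0.073²).
So c = 2·1442·0.073² = 15.3688.

15.369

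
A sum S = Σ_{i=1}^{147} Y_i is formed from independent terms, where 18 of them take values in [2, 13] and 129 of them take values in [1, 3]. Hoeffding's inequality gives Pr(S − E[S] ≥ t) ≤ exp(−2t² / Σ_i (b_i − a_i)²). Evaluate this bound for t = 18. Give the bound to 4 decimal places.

Σ(b_i − a_i)² = 18·11² + 129·2² = 2694.
Exponent = 2·18² / 2694 = 0.24053.
Bound = exp(−0.24053) = 0.78621.

0.7862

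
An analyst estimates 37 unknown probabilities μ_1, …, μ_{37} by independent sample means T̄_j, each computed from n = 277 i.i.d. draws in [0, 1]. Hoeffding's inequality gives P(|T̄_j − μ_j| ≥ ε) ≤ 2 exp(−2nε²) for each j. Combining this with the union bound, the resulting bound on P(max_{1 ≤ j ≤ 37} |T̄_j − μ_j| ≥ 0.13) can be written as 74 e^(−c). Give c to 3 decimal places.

9.363

Union bound over the 37 events: P(max_{1 ≤ j ≤ 37} |T̄_j − μ_j| ≥ 0.13) ≤ 37·2·exp(−2nε²) = 74 exp(−2·277·0.13²).
So c = 2·277·0.13² = 9.3626.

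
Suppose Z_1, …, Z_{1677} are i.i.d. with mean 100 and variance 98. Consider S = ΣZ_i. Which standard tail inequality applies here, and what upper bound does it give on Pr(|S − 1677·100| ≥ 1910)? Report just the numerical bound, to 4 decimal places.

0.0450

With mean and variance of each term known, Chebyshev's inequality bounds the deviation of the sum (or sample mean).
Var(S) = n·Var(Z_i) = 1677·98 = 164346.
Chebyshev: Pr(|S − 1677·100| ≥ 1910) ≤ Var(S)/1910² = 164346/3648100 = 0.0450.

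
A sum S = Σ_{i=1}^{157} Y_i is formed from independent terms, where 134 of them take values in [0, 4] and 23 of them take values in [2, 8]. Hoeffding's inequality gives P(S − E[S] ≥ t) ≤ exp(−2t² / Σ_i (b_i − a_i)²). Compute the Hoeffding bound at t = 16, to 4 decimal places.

Σ(b_i − a_i)² = 134·4² + 23·6² = 2972.
Exponent = 2·16² / 2972 = 0.17227.
Bound = exp(−0.17227) = 0.84175.

0.8417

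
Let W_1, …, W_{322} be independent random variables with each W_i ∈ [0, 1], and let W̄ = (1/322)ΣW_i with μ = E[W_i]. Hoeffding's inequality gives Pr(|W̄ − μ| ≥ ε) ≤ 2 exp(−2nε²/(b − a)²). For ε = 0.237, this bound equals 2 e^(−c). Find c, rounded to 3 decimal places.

c = 2nε²/(b − a)² = 2·322·0.237² / 1² = 36.1728.

36.173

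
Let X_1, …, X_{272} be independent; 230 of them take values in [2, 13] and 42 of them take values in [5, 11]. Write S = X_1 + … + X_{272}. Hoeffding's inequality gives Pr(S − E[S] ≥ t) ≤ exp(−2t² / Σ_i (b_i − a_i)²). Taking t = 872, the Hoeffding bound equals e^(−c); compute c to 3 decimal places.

51.829

Σ(b_i − a_i)² = 230·11² + 42·6² = 29342.
c = 2t² / 29342 = 2·872² / 29342 = 51.8291.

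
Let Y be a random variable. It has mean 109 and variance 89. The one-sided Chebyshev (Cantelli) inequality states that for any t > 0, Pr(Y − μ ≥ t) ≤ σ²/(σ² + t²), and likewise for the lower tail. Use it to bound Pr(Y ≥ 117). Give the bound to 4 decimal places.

Here σ² = 89 and t = 8, so σ² + t² = 153.
Cantelli's bound: 89/153 = 0.5817.

0.5817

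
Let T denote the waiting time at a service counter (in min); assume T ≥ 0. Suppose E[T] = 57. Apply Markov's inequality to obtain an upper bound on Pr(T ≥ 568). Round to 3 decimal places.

Markov's inequality: for a non-negative random variable, Pr(T ≥ a) ≤ E[T]/a.
Here E[T] = 57 and a = 568, so the bound is 57/568 = 0.1004.

0.100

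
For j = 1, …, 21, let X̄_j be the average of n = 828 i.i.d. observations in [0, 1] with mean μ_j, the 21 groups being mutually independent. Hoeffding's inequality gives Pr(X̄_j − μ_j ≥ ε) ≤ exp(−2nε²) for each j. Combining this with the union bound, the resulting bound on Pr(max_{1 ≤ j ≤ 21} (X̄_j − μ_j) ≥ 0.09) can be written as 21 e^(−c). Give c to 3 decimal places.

Union bound over the 21 events: Pr(max_{1 ≤ j ≤ 21} (X̄_j − μ_j) ≥ 0.09) ≤ 21·exp(−2nε²) = 21 exp(−2·828·0.09²).
So c = 2·828·0.09² = 13.4136.

13.414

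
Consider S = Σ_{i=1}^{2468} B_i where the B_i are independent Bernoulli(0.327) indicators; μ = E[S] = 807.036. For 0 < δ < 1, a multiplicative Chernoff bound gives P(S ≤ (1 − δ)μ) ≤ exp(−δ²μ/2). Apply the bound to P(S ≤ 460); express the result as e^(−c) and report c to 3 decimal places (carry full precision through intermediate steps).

74.615

Write 460 = (1 − δ)μ, so δ = 1 − 460/807.036 = 0.430013…
Then the exponent is δ²μ/2 = (μ − 460)²/(2μ) = 74.615002.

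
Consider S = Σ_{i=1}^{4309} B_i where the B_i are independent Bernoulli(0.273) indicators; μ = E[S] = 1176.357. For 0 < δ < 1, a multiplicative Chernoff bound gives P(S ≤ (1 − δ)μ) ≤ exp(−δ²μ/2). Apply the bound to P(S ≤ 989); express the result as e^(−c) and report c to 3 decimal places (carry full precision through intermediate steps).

14.920

Write 989 = (1 − δ)μ, so δ = 1 − 989/1176.357 = 0.1592688…
Then the exponent is δ²μ/2 = (μ − 989)²/(2μ) = 14.920065.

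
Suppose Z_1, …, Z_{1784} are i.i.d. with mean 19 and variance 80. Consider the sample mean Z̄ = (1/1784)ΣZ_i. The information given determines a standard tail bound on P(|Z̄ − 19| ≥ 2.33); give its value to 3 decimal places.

With mean and variance of each term known, Chebyshev's inequality bounds the deviation of the sum (or sample mean).
Var(Z̄) = Var(Z_i)/n = 80/1784 = 0.044843.
Chebyshev: P(|Z̄ − 19| ≥ 2.33) ≤ Var(Z̄)/(2.33)² = 80/(1784·2.33²) = 0.0083.

0.008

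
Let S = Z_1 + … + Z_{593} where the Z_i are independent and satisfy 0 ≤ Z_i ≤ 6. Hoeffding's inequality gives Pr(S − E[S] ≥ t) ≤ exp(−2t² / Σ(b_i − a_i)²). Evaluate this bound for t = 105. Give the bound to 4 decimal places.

0.3560

Σ(b_i − a_i)² = 593·(6)² = 21348.
Exponent = 2·105²/21348 = 1.0329.
Bound = exp(−1.0329) = 0.35598.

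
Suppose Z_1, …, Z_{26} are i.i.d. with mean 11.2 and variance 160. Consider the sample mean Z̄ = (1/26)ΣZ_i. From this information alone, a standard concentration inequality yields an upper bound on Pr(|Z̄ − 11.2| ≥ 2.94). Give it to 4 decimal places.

0.7120

With mean and variance of each term known, Chebyshev's inequality bounds the deviation of the sum (or sample mean).
Var(Z̄) = Var(Z_i)/n = 160/26 = 6.1538.
Chebyshev: Pr(|Z̄ − 11.2| ≥ 2.94) ≤ Var(Z̄)/(2.94)² = 160/(26·2.94²) = 0.7120.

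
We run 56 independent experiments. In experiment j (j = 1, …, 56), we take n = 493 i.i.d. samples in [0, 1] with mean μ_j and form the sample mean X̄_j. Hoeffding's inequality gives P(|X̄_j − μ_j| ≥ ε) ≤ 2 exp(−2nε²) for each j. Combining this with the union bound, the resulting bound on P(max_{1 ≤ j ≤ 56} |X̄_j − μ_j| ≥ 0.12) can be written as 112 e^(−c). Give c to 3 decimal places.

14.198

Union bound over the 56 events: P(max_{1 ≤ j ≤ 56} |X̄_j − μ_j| ≥ 0.12) ≤ 56·2·exp(−2nε²) = 112 exp(−2·493·0.12²).
So c = 2·493·0.12² = 14.1984.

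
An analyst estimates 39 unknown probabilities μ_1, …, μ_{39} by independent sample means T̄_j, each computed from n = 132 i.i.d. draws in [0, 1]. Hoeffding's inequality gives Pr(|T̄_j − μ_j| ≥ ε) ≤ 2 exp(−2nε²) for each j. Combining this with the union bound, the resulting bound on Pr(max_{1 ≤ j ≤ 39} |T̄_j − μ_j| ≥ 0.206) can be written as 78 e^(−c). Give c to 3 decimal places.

Union bound over the 39 events: Pr(max_{1 ≤ j ≤ 39} |T̄_j − μ_j| ≥ 0.206) ≤ 39·2·exp(−2nε²) = 78 exp(−2·132·0.206²).
So c = 2·132·0.206² = 11.2031.

11.203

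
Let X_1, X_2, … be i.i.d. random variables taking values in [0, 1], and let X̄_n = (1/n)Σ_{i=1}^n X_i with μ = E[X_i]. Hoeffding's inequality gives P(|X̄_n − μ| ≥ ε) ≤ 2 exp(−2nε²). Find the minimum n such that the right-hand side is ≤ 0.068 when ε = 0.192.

46

Require 2·exp(−2nε²) ≤ 0.068, i.e. 2nε² ≥ ln(2/0.068) = 3.381395.
So n ≥ 3.381395 / (2·0.192²) = 45.863.
The smallest integer n is 46.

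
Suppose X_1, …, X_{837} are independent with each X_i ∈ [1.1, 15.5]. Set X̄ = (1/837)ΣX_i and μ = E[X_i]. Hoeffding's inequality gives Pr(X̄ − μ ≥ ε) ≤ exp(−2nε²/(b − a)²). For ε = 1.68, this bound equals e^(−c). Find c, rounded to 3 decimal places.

c = 2nε²/(b − a)² = 2·837·1.68² / 14.4² = 22.7850.

22.785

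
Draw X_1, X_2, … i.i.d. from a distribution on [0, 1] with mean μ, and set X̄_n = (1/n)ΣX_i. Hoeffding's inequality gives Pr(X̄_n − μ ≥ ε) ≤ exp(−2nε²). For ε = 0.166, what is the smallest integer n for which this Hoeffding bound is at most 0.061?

Require exp(−2nε²) ≤ 0.061, i.e. 2nε² ≥ ln(1/0.061) = 2.796881.
So n ≥ 2.796881 / (2·0.166²) = 50.749.
The smallest integer n is 51.

51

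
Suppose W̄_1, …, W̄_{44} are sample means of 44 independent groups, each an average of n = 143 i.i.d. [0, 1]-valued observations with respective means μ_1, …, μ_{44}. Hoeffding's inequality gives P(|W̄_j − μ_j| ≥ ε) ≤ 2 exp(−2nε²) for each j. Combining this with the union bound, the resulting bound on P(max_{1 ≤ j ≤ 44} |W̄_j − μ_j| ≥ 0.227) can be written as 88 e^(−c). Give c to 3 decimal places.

14.737

Union bound over the 44 events: P(max_{1 ≤ j ≤ 44} |W̄_j − μ_j| ≥ 0.227) ≤ 44·2·exp(−2nε²) = 88 exp(−2·143·0.227²).
So c = 2·143·0.227² = 14.7373.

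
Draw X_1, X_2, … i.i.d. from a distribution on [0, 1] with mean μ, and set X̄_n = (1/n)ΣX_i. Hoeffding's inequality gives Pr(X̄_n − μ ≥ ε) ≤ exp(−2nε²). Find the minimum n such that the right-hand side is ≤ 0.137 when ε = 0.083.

Require exp(−2nε²) ≤ 0.137, i.e. 2nε² ≥ ln(1/0.137) = 1.987774.
So n ≥ 1.987774 / (2·0.083²) = 144.272.
The smallest integer n is 145.

145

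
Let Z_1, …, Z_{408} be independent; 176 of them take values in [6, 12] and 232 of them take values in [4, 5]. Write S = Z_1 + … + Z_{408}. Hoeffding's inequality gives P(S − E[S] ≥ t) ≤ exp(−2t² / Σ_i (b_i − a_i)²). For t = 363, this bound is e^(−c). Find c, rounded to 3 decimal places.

40.125

Σ(b_i − a_i)² = 176·6² + 232·1² = 6568.
c = 2t² / 6568 = 2·363² / 6568 = 40.1245.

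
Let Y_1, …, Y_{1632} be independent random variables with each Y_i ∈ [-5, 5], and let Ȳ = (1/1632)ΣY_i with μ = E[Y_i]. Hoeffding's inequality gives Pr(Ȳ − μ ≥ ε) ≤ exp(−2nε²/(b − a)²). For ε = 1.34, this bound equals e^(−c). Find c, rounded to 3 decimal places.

58.608

c = 2nε²/(b − a)² = 2·1632·1.34² / 10² = 58.6084.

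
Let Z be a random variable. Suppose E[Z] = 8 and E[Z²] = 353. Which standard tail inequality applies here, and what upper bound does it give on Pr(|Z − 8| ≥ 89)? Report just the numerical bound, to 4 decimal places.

0.0365

The first two moments determine the variance, so Chebyshev's inequality is the sharpest standard bound available.
Var(Z) = E[Z²] − (E[Z])² = 353 − 64 = 289.
Chebyshev's inequality: Pr(|Z − μ| ≥ t) ≤ Var(Z)/t² = 289/7921 = 0.0365.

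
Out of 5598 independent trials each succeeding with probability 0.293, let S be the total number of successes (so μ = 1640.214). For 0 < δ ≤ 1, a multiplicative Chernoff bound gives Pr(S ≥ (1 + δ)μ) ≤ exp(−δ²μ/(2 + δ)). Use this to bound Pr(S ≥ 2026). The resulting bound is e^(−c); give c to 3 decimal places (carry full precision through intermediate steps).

40.595

Write 2026 = (1 + δ)μ, so δ = 2026/1640.214 − 1 = 0.2352047…
Then the exponent is δ²μ/(2 + δ) = (2026 − μ)² / (μ·(2 + δ)) = 40.595240.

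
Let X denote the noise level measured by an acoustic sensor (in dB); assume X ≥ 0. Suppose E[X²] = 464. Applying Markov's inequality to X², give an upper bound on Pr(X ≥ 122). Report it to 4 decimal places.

Since X ≥ 0, the event {X ≥ 122} is the same as {X² ≥ 14884}.
Markov's inequality applied to X² gives Pr(X² ≥ 14884) ≤ E[X²]/14884 = 464/14884 = 0.0312.

0.0312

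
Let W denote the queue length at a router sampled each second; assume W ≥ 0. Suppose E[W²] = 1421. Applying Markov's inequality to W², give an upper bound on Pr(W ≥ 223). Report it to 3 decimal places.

Since W ≥ 0, the event {W ≥ 223} is the same as {W² ≥ 49729}.
Markov's inequality applied to W² gives Pr(W² ≥ 49729) ≤ E[W²]/49729 = 1421/49729 = 0.0286.

0.029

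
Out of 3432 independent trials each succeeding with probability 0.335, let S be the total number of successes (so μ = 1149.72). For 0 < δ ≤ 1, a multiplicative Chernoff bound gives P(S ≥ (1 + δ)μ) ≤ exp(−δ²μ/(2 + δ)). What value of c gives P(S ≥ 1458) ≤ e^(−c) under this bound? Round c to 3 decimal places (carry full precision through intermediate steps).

36.444

Write 1458 = (1 + δ)μ, so δ = 1458/1149.72 − 1 = 0.2681349…
Then the exponent is δ²μ/(2 + δ) = (1458 − μ)² / (μ·(2 + δ)) = 36.444311.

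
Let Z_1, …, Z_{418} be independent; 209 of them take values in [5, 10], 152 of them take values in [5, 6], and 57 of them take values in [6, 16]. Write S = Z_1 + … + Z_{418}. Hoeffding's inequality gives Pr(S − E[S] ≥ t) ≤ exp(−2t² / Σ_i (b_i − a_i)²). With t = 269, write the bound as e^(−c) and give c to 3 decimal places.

13.065

Σ(b_i − a_i)² = 209·5² + 152·1² + 57·10² = 11077.
c = 2t² / 11077 = 2·269² / 11077 = 13.0651.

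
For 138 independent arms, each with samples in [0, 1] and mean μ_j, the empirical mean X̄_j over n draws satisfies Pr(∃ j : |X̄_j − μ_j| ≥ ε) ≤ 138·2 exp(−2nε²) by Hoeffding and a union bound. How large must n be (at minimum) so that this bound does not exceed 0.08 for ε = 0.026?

6026

Need 2·138·exp(−2nε²) ≤ 0.08, i.e. exp(−2nε²) ≤ 0.08/276.
So 2nε² ≥ ln(276/0.08) = 8.146130.
Hence n ≥ 8.146130/(2·0.026²) = 6025.244.
The smallest integer n is 6026.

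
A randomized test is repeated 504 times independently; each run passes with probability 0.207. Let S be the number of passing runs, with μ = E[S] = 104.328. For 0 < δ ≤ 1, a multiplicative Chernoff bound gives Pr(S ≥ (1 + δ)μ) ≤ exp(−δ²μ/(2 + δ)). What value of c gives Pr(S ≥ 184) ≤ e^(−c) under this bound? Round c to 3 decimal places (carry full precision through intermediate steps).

Write 184 = (1 + δ)μ, so δ = 184/104.328 − 1 = 0.7636684…
Then the exponent is δ²μ/(2 + δ) = (184 − μ)² / (μ·(2 + δ)) = 22.015301.

22.015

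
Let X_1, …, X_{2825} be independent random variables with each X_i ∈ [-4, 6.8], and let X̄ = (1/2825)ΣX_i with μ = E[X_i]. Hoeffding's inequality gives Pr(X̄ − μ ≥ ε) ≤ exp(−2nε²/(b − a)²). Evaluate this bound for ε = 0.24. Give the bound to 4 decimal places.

Exponent: 2nε²/(b − a)² = 2·2825·0.24² / 10.8² = 2.79012.
Bound = exp(−2.79012) = 0.06141.

0.0614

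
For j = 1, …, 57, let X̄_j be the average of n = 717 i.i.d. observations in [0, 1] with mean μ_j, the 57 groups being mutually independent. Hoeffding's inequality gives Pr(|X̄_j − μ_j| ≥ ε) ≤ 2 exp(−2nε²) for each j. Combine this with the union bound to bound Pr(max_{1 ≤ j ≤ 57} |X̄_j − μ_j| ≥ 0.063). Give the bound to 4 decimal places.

Per-experiment Hoeffding bound: 2·exp(−2·717·0.063²) = 2·exp(−5.69155) = 0.0067487.
Union bound over 57 events: 57·0.0067487 = 0.38468.

0.3847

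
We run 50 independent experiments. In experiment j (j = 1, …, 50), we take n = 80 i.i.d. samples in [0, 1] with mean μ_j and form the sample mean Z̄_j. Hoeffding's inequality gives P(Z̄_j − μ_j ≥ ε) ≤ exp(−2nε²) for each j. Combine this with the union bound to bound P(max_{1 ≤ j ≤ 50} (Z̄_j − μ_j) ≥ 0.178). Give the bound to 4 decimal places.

Per-experiment Hoeffding bound: exp(−2·80·0.178²) = exp(−5.06944) = 0.0062859.
Union bound over 50 events: 50·0.0062859 = 0.31430.

0.3143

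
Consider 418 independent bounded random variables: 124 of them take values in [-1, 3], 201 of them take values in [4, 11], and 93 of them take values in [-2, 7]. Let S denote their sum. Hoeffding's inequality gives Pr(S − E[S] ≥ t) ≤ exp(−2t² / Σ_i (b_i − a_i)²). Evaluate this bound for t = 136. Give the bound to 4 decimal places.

0.1481

Σ(b_i − a_i)² = 124·4² + 201·7² + 93·9² = 19366.
Exponent = 2·136² / 19366 = 1.91015.
Bound = exp(−1.91015) = 0.14806.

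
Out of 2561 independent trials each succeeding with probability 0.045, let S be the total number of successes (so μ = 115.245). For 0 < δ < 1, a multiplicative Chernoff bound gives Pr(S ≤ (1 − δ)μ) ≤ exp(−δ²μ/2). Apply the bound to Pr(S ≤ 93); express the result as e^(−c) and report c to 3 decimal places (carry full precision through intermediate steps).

Write 93 = (1 − δ)μ, so δ = 1 − 93/115.245 = 0.1930236…
Then the exponent is δ²μ/2 = (μ − 93)²/(2μ) = 2.146905.

2.147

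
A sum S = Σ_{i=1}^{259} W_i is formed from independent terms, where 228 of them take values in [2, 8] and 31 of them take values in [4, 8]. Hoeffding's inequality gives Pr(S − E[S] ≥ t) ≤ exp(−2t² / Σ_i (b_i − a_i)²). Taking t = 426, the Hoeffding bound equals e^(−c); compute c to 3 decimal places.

Σ(b_i − a_i)² = 228·6² + 31·4² = 8704.
c = 2t² / 8704 = 2·426² / 8704 = 41.6994.

41.699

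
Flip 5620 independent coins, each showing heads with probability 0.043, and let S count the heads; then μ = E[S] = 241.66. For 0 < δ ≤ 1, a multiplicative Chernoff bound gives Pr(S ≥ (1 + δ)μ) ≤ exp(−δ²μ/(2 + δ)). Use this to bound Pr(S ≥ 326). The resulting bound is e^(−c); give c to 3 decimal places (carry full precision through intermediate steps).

12.531

Write 326 = (1 + δ)μ, so δ = 326/241.66 − 1 = 0.3490027…
Then the exponent is δ²μ/(2 + δ) = (326 − μ)² / (μ·(2 + δ)) = 12.530803.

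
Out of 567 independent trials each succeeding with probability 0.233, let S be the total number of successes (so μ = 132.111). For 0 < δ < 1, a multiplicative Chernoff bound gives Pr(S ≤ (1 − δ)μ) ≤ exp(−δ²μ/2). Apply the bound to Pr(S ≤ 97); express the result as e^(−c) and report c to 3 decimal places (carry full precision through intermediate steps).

Write 97 = (1 − δ)μ, so δ = 1 − 97/132.111 = 0.2657689…
Then the exponent is δ²μ/2 = (μ − 97)²/(2μ) = 4.665707.

4.666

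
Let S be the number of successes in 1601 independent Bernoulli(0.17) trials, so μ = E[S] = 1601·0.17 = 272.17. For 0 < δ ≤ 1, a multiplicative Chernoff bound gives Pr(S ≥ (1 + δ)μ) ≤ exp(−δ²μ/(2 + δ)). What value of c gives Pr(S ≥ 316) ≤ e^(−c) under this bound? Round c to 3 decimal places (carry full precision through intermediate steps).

Write 316 = (1 + δ)μ, so δ = 316/272.17 − 1 = 0.1610391…
Then the exponent is δ²μ/(2 + δ) = (316 − μ)² / (μ·(2 + δ)) = 3.266180.

3.266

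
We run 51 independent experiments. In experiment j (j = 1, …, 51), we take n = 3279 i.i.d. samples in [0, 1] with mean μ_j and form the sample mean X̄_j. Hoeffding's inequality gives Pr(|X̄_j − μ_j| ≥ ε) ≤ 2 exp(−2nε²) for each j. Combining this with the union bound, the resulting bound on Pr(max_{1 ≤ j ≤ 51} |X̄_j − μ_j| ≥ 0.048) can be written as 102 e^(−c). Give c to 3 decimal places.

15.110

Union bound over the 51 events: Pr(max_{1 ≤ j ≤ 51} |X̄_j − μ_j| ≥ 0.048) ≤ 51·2·exp(−2nε²) = 102 exp(−2·3279·0.048²).
So c = 2·3279·0.048² = 15.1096.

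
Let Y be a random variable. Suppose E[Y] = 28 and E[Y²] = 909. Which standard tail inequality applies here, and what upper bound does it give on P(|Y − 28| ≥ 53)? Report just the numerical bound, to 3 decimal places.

The first two moments determine the variance, so Chebyshev's inequality is the sharpest standard bound available.
Var(Y) = E[Y²] − (E[Y])² = 909 − 784 = 125.
Chebyshev's inequality: P(|Y − μ| ≥ t) ≤ Var(Y)/t² = 125/2809 = 0.0445.

0.044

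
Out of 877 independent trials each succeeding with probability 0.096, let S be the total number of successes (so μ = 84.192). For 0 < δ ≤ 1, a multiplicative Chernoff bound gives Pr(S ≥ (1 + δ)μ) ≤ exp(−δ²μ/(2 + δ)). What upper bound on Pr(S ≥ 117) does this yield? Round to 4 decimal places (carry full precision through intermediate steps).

0.0047

Write 117 = (1 + δ)μ, so δ = 117/84.192 − 1 = 0.3896807…
Then the exponent is δ²μ/(2 + δ) = (117 − μ)² / (μ·(2 + δ)) = 5.349939.
Bound = exp(−5.349939) = 0.00475.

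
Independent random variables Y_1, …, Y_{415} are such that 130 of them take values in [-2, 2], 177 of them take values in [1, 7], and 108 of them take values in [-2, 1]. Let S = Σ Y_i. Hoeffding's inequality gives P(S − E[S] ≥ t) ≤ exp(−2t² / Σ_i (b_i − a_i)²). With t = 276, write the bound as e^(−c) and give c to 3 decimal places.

16.166

Σ(b_i − a_i)² = 130·4² + 177·6² + 108·3² = 9424.
c = 2t² / 9424 = 2·276² / 9424 = 16.1664.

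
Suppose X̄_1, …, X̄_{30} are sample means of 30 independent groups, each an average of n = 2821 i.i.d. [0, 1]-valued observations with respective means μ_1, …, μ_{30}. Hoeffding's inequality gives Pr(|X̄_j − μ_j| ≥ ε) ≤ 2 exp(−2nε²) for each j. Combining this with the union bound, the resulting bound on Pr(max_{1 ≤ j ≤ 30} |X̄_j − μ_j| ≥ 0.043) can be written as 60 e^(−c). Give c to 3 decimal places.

Union bound over the 30 events: Pr(max_{1 ≤ j ≤ 30} |X̄_j − μ_j| ≥ 0.043) ≤ 30·2·exp(−2nε²) = 60 exp(−2·2821·0.043²).
So c = 2·2821·0.043² = 10.4321.

10.432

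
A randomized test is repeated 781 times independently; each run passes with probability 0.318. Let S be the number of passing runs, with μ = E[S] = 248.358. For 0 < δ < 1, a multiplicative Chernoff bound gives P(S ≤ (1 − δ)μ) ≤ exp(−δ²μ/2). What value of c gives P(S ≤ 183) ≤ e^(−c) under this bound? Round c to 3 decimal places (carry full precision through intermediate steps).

Write 183 = (1 − δ)μ, so δ = 1 − 183/248.358 = 0.2631604…
Then the exponent is δ²μ/2 = (μ − 183)²/(2μ) = 8.599820.

8.600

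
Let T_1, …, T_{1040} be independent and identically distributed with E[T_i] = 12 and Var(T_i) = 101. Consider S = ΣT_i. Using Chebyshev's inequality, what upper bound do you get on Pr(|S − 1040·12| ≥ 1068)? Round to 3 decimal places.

Var(S) = n·Var(T_i) = 1040·101 = 105040.
Chebyshev: Pr(|S − 1040·12| ≥ 1068) ≤ Var(S)/1068² = 105040/1140624 = 0.0921.

0.092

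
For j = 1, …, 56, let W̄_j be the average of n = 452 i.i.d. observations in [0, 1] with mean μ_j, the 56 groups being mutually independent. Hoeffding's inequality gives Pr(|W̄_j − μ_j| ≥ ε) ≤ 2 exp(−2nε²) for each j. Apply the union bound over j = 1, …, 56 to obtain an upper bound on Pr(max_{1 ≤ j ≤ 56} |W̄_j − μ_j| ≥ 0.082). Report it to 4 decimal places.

0.2567

Per-experiment Hoeffding bound: 2·exp(−2·452·0.082²) = 2·exp(−6.07850) = 0.0045832.
Union bound over 56 events: 56·0.0045832 = 0.25666.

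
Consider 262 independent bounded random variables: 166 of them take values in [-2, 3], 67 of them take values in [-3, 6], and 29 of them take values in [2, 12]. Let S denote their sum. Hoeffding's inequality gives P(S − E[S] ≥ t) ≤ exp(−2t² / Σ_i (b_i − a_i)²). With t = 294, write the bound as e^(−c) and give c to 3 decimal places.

Σ(b_i − a_i)² = 166·5² + 67·9² + 29·10² = 12477.
c = 2t² / 12477 = 2·294² / 12477 = 13.8553.

13.855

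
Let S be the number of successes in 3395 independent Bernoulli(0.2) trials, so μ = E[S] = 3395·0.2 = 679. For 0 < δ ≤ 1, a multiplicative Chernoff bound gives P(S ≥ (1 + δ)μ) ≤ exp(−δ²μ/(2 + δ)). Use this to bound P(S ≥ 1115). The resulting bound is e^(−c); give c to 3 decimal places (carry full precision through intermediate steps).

105.962

Write 1115 = (1 + δ)μ, so δ = 1115/679 − 1 = 0.6421208…
Then the exponent is δ²μ/(2 + δ) = (1115 − μ)² / (μ·(2 + δ)) = 105.962096.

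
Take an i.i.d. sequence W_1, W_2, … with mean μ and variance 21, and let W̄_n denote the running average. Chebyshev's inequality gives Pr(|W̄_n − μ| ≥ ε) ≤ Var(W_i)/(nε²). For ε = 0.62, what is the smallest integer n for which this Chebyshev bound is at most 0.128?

Require 21/(n·0.62²) ≤ 0.128, i.e. n ≥ 21/(0.128·0.62²) = 426.802.
The smallest integer n is 427.

427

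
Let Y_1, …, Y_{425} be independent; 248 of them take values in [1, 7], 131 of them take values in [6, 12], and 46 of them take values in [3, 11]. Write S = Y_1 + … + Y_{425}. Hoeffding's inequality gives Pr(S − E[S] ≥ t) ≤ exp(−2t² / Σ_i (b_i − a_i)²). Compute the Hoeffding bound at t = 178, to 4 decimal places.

Σ(b_i − a_i)² = 248·6² + 131·6² + 46·8² = 16588.
Exponent = 2·178² / 16588 = 3.82011.
Bound = exp(−3.82011) = 0.02193.

0.0219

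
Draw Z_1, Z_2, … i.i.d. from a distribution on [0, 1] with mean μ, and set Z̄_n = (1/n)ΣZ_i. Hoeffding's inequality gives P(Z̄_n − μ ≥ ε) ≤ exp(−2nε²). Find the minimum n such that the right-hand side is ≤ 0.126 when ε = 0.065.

246

Require exp(−2nε²) ≤ 0.126, i.e. 2nε² ≥ ln(1/0.126) = 2.071473.
So n ≥ 2.071473 / (2·0.065²) = 245.145.
The smallest integer n is 246.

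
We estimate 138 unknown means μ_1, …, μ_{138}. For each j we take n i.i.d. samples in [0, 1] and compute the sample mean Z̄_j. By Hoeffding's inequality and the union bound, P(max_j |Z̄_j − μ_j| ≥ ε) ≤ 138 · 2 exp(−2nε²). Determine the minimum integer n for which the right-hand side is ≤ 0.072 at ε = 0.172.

140

Need 2·138·exp(−2nε²) ≤ 0.072, i.e. exp(−2nε²) ≤ 0.072/276.
So 2nε² ≥ ln(276/0.072) = 8.251490.
Hence n ≥ 8.251490/(2·0.172²) = 139.459.
The smallest integer n is 140.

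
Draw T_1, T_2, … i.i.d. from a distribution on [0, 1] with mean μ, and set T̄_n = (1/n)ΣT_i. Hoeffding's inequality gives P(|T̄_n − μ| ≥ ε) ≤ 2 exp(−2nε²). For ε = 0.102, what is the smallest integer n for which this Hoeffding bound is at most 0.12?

136

Require 2·exp(−2nε²) ≤ 0.12, i.e. 2nε² ≥ ln(2/0.12) = 2.813411.
So n ≥ 2.813411 / (2·0.102²) = 135.208.
The smallest integer n is 136.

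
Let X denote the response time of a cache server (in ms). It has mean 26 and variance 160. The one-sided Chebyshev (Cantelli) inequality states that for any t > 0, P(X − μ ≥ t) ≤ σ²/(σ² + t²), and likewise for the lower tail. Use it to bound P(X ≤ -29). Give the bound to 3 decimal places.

0.050

Here σ² = 160 and t = 55, so σ² + t² = 3185.
Cantelli's bound: 160/3185 = 0.0502.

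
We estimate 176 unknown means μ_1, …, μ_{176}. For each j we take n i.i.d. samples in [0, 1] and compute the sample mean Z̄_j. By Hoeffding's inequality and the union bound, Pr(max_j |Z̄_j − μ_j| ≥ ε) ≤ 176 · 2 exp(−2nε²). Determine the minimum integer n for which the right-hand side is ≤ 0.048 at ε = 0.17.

Need 2·176·exp(−2nε²) ≤ 0.048, i.e. exp(−2nε²) ≤ 0.048/352.
So 2nε² ≥ ln(352/0.048) = 8.900185.
Hence n ≥ 8.900185/(2·0.17²) = 153.982.
The smallest integer n is 154.

154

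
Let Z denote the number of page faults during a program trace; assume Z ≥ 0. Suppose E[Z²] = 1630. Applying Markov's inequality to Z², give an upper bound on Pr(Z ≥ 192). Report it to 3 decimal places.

Since Z ≥ 0, the event {Z ≥ 192} is the same as {Z² ≥ 36864}.
Markov's inequality applied to Z² gives Pr(Z² ≥ 36864) ≤ E[Z²]/36864 = 1630/36864 = 0.0442.

0.044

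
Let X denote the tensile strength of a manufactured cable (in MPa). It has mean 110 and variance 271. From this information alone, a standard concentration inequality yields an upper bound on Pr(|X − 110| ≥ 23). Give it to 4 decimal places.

Mean and variance are known, so Chebyshev's inequality applies.
Chebyshev: Pr(|X − μ| ≥ t) ≤ Var(X)/t².
Bound = 271 / 529 = 0.5123.

0.5123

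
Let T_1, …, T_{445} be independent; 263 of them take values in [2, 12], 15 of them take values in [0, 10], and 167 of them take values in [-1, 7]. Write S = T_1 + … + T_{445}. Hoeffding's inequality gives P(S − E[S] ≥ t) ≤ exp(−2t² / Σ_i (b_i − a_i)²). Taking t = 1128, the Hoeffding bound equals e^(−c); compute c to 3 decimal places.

66.118

Σ(b_i − a_i)² = 263·10² + 15·10² + 167·8² = 38488.
c = 2t² / 38488 = 2·1128² / 38488 = 66.1185.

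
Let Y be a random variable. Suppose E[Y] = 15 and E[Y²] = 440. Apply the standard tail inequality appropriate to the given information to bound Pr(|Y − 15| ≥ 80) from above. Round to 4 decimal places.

The first two moments determine the variance, so Chebyshev's inequality is the sharpest standard bound available.
Var(Y) = E[Y²] − (E[Y])² = 440 − 225 = 215.
Chebyshev's inequality: Pr(|Y − μ| ≥ t) ≤ Var(Y)/t² = 215/6400 = 0.0336.

0.0336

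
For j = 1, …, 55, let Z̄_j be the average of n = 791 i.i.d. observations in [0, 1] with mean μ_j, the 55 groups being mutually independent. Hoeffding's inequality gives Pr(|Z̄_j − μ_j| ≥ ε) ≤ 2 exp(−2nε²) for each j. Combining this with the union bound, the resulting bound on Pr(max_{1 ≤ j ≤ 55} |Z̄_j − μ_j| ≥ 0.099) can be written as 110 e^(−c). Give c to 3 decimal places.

15.505

Union bound over the 55 events: Pr(max_{1 ≤ j ≤ 55} |Z̄_j − μ_j| ≥ 0.099) ≤ 55·2·exp(−2nε²) = 110 exp(−2·791·0.099²).
So c = 2·791·0.099² = 15.5052.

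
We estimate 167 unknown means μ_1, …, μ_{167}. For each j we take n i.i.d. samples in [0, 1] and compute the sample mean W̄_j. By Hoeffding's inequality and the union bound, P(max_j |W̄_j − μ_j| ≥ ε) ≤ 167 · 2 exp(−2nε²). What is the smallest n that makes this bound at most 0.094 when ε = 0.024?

Need 2·167·exp(−2nε²) ≤ 0.094, i.e. exp(−2nε²) ≤ 0.094/334.
So 2nε² ≥ ln(334/0.094) = 8.175601.
Hence n ≥ 8.175601/(2·0.024²) = 7096.876.
The smallest integer n is 7097.

7097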